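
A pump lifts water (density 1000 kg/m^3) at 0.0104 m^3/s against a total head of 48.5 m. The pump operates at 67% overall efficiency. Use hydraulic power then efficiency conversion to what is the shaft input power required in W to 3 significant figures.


Approach: apply hydraulic power then efficiency conversion, P = rho*g*Q*H; P_in = P/eta.
Step 1 — hydraulic power (P = rho*g*Q*H):
  P = 1000 * 9.81 * 0.0104 * 48.5 = 4948.2 W
Step 2 — input power: P_in = P/eta = 4948.2 / 0.67 = 7390 W
Therefore the shaft input power required = 7390 W.


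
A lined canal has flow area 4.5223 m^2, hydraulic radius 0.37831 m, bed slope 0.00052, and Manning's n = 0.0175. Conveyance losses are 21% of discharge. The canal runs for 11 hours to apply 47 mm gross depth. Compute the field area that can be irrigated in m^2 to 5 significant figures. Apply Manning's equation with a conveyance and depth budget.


Approach: apply Manning's equation with a conveyance and depth budget, Q = (1/n)*A*R^(2/3)*S^(1/2); Q_field = Q*(1-loss); Area = Q_field*t/(d/1000).
Step 1 — canal discharge (Manning's equation):
  Q = (1/0.0175) * 4.5223 * 0.37831^(2/3) * 0.00052^(1/2) = 3.082394 m^3/s
Step 2 — delivered flow: Q_field = 3.082394*(1 - 21/100) = 2.435092 m^3/s
Step 3 — volume delivered: V = 2.435092 * 11*3600 = 96429.63 m^3
Step 4 — area served: A = V / (depth/1000) = 96429.63 / 0.047 = 2051700 m^2
Therefore the field area that can be irrigated = 2051700 m^2.


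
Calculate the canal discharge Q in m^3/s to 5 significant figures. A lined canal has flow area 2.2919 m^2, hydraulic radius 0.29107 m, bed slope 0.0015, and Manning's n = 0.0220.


Approach: apply Manning's equation, Q = (1/n)*A*R^(2/3)*S^(1/2).
Q = (1/0.0220) * 2.2919 * 0.29107^(2/3) * 0.0015^(1/2) = 1.7721 m^3/s
Therefore the canal discharge Q = 1.7721 m^3/s.


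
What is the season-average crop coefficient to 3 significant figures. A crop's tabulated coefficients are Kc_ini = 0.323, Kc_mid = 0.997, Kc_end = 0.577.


Approach: apply a simple seasonal average, Kc_avg = (Kc_ini + Kc_mid + Kc_end)/3.
Kc_avg = (0.323 + 0.997 + 0.577)/3 = 0.632
Therefore the season-average crop coefficient = 0.632.


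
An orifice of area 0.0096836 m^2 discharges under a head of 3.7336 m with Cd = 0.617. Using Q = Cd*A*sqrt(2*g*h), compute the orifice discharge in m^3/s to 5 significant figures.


Q = 0.617 * 0.0096836 * sqrt(2*9.81*3.7336) = 0.051137 m^3/s
Therefore the orifice discharge = 0.051137 m^3/s.


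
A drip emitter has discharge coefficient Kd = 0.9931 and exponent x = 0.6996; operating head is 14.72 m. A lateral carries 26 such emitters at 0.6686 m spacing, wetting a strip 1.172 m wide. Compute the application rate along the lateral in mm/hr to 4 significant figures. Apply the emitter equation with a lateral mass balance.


Approach: apply the emitter equation with a lateral mass balance, q = Kd*h^x; Q = n*q; rate = Q/(n*spacing*width).
Step 1 — single emitter flow (q = Kd*h^x):
  q = 0.9931 * 14.72^0.6996 = 6.51720 L/hr
Step 2 — total lateral flow: Q = 26 * 6.51720 = 169.447 L/hr
Step 3 — wetted area: A = 26 * 0.6686 * 1.172 = 20.3736 m^2
Step 4 — application rate: Q/A = 169.447/20.3736 = 8.317 mm/hr
Therefore the application rate along the lateral = 8.317 mm/hr.


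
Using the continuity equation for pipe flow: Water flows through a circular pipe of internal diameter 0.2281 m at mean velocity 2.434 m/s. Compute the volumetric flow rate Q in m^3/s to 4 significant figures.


Approach: apply the continuity equation for pipe flow, Q = A * v with A = pi*(D/2)^2.
A = pi*(0.2281/2)^2 = 0.0408640 m^2
Q = 0.0408640 * 2.434 = 0.09946 m^3/s
Therefore the volumetric flow rate Q = 0.09946 m^3/s.


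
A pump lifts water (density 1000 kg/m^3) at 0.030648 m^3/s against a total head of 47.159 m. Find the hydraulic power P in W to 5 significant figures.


Approach: apply the hydraulic power relation, P = rho*g*Q*H.
P = 1000 * 9.81 * 0.030648 * 47.159 = 14179 W
Therefore the hydraulic power P = 14179 W.


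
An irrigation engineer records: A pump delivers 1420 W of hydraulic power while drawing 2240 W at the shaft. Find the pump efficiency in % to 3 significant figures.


Approach: apply the efficiency ratio, eta = (P_out/P_in)*100.
eta = (1420 / 2240) * 100 = 63.4 %
Therefore the pump efficiency = 63.4 %.


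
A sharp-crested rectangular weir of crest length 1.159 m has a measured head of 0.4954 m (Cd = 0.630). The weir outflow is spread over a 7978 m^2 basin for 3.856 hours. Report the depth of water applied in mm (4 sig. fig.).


Approach: apply the rectangular weir equation with a volume-to-depth conversion, Q = (2/3)*Cd*L*sqrt(2g)*H^1.5; d = Q*t/A * 1000.
Step 1 — weir discharge:
  Q = (2/3)*0.630*1.159*sqrt(2*9.81)*0.4954^1.5 = 0.751824 m^3/s
Step 2 — volume: V = 0.751824 * 3.856*3600 = 10436.5 m^3
Step 3 — depth: d = V/A * 1000 = 10436.5/7978 * 1000 = 1308 mm
Therefore the depth of water applied = 1308 mm.


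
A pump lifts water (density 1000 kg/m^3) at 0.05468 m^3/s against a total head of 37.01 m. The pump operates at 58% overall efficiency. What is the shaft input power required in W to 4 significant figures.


Approach: apply hydraulic power then efficiency conversion, P = rho*g*Q*H; P_in = P/eta.
Step 1 — hydraulic power (P = rho*g*Q*H):
  P = 1000 * 9.81 * 0.05468 * 37.01 = 19852.6 W
Step 2 — input power: P_in = P/eta = 19852.6 / 0.58 = 34230 W
Therefore the shaft input power required = 34230 W.


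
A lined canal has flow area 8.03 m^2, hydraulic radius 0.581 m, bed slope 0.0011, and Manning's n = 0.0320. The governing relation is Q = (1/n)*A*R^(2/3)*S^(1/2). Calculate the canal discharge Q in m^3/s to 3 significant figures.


Q = (1/0.0320) * 8.03 * 0.581^(2/3) * 0.0011^(1/2) = 5.79 m^3/s
Therefore the canal discharge Q = 5.79 m^3/s.


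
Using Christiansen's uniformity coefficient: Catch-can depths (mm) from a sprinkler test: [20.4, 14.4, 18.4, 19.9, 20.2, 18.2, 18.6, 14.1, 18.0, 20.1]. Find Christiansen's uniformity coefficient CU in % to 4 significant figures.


Approach: apply Christiansen's uniformity coefficient, CU = (1 - mean_abs_deviation/mean)*100.
mean = 18.2300 mm
mean |d_i - mean| = 1.64400 mm
CU = (1 - 1.64400/18.2300)*100 = 90.98 %
Therefore Christiansen's uniformity coefficient CU = 90.98 %.


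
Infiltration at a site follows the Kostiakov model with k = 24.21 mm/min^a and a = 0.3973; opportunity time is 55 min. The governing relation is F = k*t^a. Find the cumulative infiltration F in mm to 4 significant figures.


F = 24.21 * 55^0.3973 = 119.0 mm
Therefore the cumulative infiltration F = 119.0 mm.


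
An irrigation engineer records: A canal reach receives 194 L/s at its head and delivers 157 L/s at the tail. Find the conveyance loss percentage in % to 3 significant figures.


Approach: apply the conveyance loss ratio, loss% = ((Q_head - Q_tail)/Q_head)*100.
loss = ((194 - 157)/194)*100 = 19.1 %
Therefore the conveyance loss percentage = 19.1 %.


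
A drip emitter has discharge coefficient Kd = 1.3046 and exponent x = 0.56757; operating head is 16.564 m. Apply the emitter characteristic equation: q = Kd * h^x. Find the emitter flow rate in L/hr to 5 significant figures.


q = 1.3046 * 16.564^0.56757 = 6.4186 L/hr
Therefore the emitter flow rate = 6.4186 L/hr.


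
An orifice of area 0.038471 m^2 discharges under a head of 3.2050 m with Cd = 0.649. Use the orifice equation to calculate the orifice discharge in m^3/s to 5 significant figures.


Approach: apply the orifice equation, Q = Cd*A*sqrt(2*g*h).
Q = 0.649 * 0.038471 * sqrt(2*9.81*3.2050) = 0.19799 m^3/s
Therefore the orifice discharge = 0.19799 m^3/s.


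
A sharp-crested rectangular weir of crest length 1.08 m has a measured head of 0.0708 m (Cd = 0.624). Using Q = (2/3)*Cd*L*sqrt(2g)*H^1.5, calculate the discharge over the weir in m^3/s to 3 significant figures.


Q = (2/3)*0.624*1.08*sqrt(2*9.81)*0.0708^1.5 = 0.0375 m^3/s
Therefore the discharge over the weir = 0.0375 m^3/s.


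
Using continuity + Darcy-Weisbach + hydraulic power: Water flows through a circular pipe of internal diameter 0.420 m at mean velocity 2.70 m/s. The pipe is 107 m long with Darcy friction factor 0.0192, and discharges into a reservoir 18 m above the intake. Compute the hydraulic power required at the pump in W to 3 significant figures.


Approach: apply continuity + Darcy-Weisbach + hydraulic power, Q = A*v; hf = f*(L/D)*(v^2/(2g)); H = static + hf; P = rho*g*Q*H.
Step 1 — flow rate (continuity, Q = A*v):
  A = pi*(0.420/2)^2 = 0.13854 m^2
  Q = 0.13854 * 2.70 = 0.37407 m^3/s
Step 2 — friction head loss (Darcy-Weisbach):
  hf = 0.0192 * (107/0.420) * (2.70^2 / (2*9.81))
  hf = 1.8175 m
Step 3 — total head: H = 18 + 1.8175 = 19.817 m
Step 4 — hydraulic power (P = rho*g*Q*H):
  P = 1000 * 9.81 * 0.37407 * 19.817 = 72700 W
Therefore the hydraulic power required at the pump = 72700 W.


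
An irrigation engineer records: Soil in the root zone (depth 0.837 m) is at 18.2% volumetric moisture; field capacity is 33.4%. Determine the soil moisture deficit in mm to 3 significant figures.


Approach: apply the soil moisture deficit relation, SMD = (FC - theta)/100 * depth * 1000.
SMD = (33.4 - 18.2)/100 * 0.837 * 1000 = 127 mm
Therefore the soil moisture deficit = 127 mm.


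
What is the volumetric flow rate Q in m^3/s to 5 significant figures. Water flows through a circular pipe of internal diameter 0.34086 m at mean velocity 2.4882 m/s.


Approach: apply the continuity equation for pipe flow, Q = A * v with A = pi*(D/2)^2.
A = pi*(0.34086/2)^2 = 0.09125191 m^2
Q = 0.09125191 * 2.4882 = 0.22705 m^3/s
Therefore the volumetric flow rate Q = 0.22705 m^3/s.


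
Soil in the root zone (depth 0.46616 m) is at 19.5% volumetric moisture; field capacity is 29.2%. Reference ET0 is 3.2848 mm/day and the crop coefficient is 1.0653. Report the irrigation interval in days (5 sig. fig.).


Approach: apply soil-water budget scheduling, SMD = (FC-theta)/100*depth*1000; ETc = ET0*Kc; interval = SMD/ETc.
Step 1 — soil moisture deficit:
  SMD = (29.2 - 19.5)/100 * 0.46616 * 1000 = 45.21752 mm
Step 2 — daily crop ET (ETc = ET0*Kc):
  ETc = 3.2848 * 1.0653 = 3.499297 mm/day
Step 3 — irrigation interval (SMD/ETc):
  interval = 45.21752 / 3.499297 = 12.922 days
Therefore the irrigation interval = 12.922 days.


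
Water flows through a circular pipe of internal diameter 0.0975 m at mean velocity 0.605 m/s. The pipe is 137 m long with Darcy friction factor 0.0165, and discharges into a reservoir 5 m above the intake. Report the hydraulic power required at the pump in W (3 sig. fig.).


Approach: apply continuity + Darcy-Weisbach + hydraulic power, Q = A*v; hf = f*(L/D)*(v^2/(2g)); H = static + hf; P = rho*g*Q*H.
Step 1 — flow rate (continuity, Q = A*v):
  A = pi*(0.0975/2)^2 = 0.0074662 m^2
  Q = 0.0074662 * 0.605 = 0.0045170 m^3/s
Step 2 — friction head loss (Darcy-Weisbach):
  hf = 0.0165 * (137/0.0975) * (0.605^2 / (2*9.81))
  hf = 0.43253 m
Step 3 — total head: H = 5 + 0.43253 = 5.4325 m
Step 4 — hydraulic power (P = rho*g*Q*H):
  P = 1000 * 9.81 * 0.0045170 * 5.4325 = 241 W
Therefore the hydraulic power required at the pump = 241 W.


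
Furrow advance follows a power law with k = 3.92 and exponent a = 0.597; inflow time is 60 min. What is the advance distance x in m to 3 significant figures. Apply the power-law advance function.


Approach: apply the power-law advance function, x = k*t^a.
x = 3.92 * 60^0.597 = 45.2 m
Therefore the advance distance x = 45.2 m.


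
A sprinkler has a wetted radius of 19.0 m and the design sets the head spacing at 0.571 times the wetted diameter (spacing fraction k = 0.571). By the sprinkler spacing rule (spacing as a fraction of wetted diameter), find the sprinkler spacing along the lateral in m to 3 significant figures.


Approach: apply the sprinkler spacing rule (spacing as a fraction of wetted diameter), S = k*(2*R).
S = 0.571 * (2 * 19.0) = 21.7 m
Therefore the sprinkler spacing along the lateral = 21.7 m.


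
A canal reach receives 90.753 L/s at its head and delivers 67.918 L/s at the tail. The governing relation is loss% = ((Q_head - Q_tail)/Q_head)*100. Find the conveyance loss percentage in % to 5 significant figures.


loss = ((90.753 - 67.918)/90.753)*100 = 25.162 %
Therefore the conveyance loss percentage = 25.162 %.


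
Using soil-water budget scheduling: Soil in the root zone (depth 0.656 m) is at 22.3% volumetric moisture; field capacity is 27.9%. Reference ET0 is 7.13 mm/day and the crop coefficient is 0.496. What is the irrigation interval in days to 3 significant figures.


Approach: apply soil-water budget scheduling, SMD = (FC-theta)/100*depth*1000; ETc = ET0*Kc; interval = SMD/ETc.
Step 1 — soil moisture deficit:
  SMD = (27.9 - 22.3)/100 * 0.656 * 1000 = 36.736 mm
Step 2 — daily crop ET (ETc = ET0*Kc):
  ETc = 7.13 * 0.496 = 3.5365 mm/day
Step 3 — irrigation interval (SMD/ETc):
  interval = 36.736 / 3.5365 = 10.4 days
Therefore the irrigation interval = 10.4 days.


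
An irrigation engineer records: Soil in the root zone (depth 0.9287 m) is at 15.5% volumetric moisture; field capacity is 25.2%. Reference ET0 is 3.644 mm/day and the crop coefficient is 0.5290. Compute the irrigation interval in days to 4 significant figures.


Approach: apply soil-water budget scheduling, SMD = (FC-theta)/100*depth*1000; ETc = ET0*Kc; interval = SMD/ETc.
Step 1 — soil moisture deficit:
  SMD = (25.2 - 15.5)/100 * 0.9287 * 1000 = 90.0839 mm
Step 2 — daily crop ET (ETc = ET0*Kc):
  ETc = 3.644 * 0.5290 = 1.92768 mm/day
Step 3 — irrigation interval (SMD/ETc):
  interval = 90.0839 / 1.92768 = 46.73 days
Therefore the irrigation interval = 46.73 days.


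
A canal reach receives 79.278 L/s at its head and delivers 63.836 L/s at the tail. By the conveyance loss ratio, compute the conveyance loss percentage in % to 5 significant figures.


Approach: apply the conveyance loss ratio, loss% = ((Q_head - Q_tail)/Q_head)*100.
loss = ((79.278 - 63.836)/79.278)*100 = 19.478 %
Therefore the conveyance loss percentage = 19.478 %.


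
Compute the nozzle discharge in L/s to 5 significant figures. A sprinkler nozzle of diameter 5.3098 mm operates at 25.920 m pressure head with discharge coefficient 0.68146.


Approach: apply the orifice equation, Q = Cd*A*sqrt(2*g*h), A = pi*(d/2)^2.
A = pi*(5.3098e-3/2)^2 = 2.214350e-05 m^2
Q = 0.68146 * 2.214350e-05 * sqrt(2*9.81*25.920) * 1000 = 0.34029 L/s
Therefore the nozzle discharge = 0.34029 L/s.


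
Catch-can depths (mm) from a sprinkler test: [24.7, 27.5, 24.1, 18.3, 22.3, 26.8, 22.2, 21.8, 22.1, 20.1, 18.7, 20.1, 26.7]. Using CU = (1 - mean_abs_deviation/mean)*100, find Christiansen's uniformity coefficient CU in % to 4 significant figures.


mean = 22.7231 mm
mean |d_i - mean| = 2.48994 mm
CU = (1 - 2.48994/22.7231)*100 = 89.04 %
Therefore Christiansen's uniformity coefficient CU = 89.04 %.


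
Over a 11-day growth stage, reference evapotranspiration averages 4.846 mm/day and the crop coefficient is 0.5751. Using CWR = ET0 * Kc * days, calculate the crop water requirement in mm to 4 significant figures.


CWR = 4.846 * 0.5751 * 11 = 30.66 mm
Therefore the crop water requirement = 30.66 mm.


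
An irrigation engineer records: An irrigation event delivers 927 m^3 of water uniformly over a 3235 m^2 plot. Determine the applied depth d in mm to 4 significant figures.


Approach: apply depth from volume over area, d = (V/A)*1000.
d = (927 / 3235) * 1000 = 286.6 mm
Therefore the applied depth d = 286.6 mm.


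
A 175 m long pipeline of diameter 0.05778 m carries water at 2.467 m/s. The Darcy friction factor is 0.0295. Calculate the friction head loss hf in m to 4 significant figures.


Approach: apply the Darcy-Weisbach equation, hf = f*(L/D)*(v^2/(2g)).
hf = 0.0295 * (175/0.05778) * (2.467^2 / (2*9.81))
hf = 27.72 m
Therefore the friction head loss hf = 27.72 m.


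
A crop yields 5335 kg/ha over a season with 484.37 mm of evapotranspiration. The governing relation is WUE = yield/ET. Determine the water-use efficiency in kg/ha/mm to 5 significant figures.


WUE = 5335 / 484.37 = 11.014 kg/ha/mm
Therefore the water-use efficiency = 11.014 kg/ha/mm.


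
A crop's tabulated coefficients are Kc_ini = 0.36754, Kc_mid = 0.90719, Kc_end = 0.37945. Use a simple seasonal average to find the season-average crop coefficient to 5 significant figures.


Approach: apply a simple seasonal average, Kc_avg = (Kc_ini + Kc_mid + Kc_end)/3.
Kc_avg = (0.36754 + 0.90719 + 0.37945)/3 = 0.55139
Therefore the season-average crop coefficient = 0.55139.


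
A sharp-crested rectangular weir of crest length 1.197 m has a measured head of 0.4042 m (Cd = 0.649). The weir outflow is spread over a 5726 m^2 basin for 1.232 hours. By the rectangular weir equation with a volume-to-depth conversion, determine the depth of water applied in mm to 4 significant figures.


Approach: apply the rectangular weir equation with a volume-to-depth conversion, Q = (2/3)*Cd*L*sqrt(2g)*H^1.5; d = Q*t/A * 1000.
Step 1 — weir discharge:
  Q = (2/3)*0.649*1.197*sqrt(2*9.81)*0.4042^1.5 = 0.589511 m^3/s
Step 2 — volume: V = 0.589511 * 1.232*3600 = 2614.60 m^3
Step 3 — depth: d = V/A * 1000 = 2614.60/5726 * 1000 = 456.6 mm
Therefore the depth of water applied = 456.6 mm.


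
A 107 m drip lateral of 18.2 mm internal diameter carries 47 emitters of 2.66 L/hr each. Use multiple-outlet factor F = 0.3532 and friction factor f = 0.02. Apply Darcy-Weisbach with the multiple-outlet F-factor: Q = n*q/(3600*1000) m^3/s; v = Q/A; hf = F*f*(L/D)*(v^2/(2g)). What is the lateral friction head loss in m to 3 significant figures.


Q = 47*2.66/(3600*1000) = 3.4728e-05 m^3/s
A = pi*(18.2e-3/2)^2 = 2.6016e-04 m^2, so v = Q/A = 0.13349 m/s
hf = 0.3532*0.02*(107/0.0182)*(0.13349^2/(2*9.81)) = 0.0377 m
Therefore the lateral friction head loss = 0.0377 m.


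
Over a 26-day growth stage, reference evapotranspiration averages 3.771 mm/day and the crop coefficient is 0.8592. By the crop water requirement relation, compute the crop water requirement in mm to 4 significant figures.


Approach: apply the crop water requirement relation, CWR = ET0 * Kc * days.
CWR = 3.771 * 0.8592 * 26 = 84.24 mm
Therefore the crop water requirement = 84.24 mm.


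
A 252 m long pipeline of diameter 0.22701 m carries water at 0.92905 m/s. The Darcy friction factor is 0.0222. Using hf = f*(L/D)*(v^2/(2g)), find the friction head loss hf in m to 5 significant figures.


hf = 0.0222 * (252/0.22701) * (0.92905^2 / (2*9.81))
hf = 1.0841 m
Therefore the friction head loss hf = 1.0841 m.


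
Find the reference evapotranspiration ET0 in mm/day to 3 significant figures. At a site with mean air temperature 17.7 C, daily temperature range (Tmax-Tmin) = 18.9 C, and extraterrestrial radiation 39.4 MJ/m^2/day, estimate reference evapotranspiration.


Approach: apply the Hargreaves-Samani method, ET0 = 0.0023*(Tmean+17.8)*sqrt(Tmax-Tmin)*0.408*Ra.
ET0 = 0.0023*(17.7+17.8)*sqrt(18.9)*0.408*39.4 = 5.71 mm/day
Therefore the reference evapotranspiration ET0 = 5.71 mm/day.


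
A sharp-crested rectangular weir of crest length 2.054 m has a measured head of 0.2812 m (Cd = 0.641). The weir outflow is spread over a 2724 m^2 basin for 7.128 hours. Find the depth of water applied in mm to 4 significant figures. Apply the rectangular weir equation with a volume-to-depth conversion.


Approach: apply the rectangular weir equation with a volume-to-depth conversion, Q = (2/3)*Cd*L*sqrt(2g)*H^1.5; d = Q*t/A * 1000.
Step 1 — weir discharge:
  Q = (2/3)*0.641*2.054*sqrt(2*9.81)*0.2812^1.5 = 0.579749 m^3/s
Step 2 — volume: V = 0.579749 * 7.128*3600 = 14876.8 m^3
Step 3 — depth: d = V/A * 1000 = 14876.8/2724 * 1000 = 5461 mm
Therefore the depth of water applied = 5461 mm.


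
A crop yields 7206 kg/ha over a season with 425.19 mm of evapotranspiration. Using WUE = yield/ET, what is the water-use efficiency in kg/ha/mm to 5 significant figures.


WUE = 7206 / 425.19 = 16.948 kg/ha/mm
Therefore the water-use efficiency = 16.948 kg/ha/mm.


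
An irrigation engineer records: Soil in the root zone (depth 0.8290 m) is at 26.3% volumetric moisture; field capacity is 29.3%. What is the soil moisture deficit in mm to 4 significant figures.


Approach: apply the soil moisture deficit relation, SMD = (FC - theta)/100 * depth * 1000.
SMD = (29.3 - 26.3)/100 * 0.8290 * 1000 = 24.87 mm
Therefore the soil moisture deficit = 24.87 mm.


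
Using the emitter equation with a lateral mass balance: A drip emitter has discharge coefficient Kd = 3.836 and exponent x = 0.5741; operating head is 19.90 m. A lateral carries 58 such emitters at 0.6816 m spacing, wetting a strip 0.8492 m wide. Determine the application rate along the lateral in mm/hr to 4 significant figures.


Approach: apply the emitter equation with a lateral mass balance, q = Kd*h^x; Q = n*q; rate = Q/(n*spacing*width).
Step 1 — single emitter flow (q = Kd*h^x):
  q = 3.836 * 19.90^0.5741 = 21.3575 L/hr
Step 2 — total lateral flow: Q = 58 * 21.3575 = 1238.73 L/hr
Step 3 — wetted area: A = 58 * 0.6816 * 0.8492 = 33.5713 m^2
Step 4 — application rate: Q/A = 1238.73/33.5713 = 36.90 mm/hr
Therefore the application rate along the lateral = 36.90 mm/hr.


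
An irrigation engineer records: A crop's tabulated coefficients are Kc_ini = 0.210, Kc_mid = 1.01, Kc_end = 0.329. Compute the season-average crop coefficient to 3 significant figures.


Approach: apply a simple seasonal average, Kc_avg = (Kc_ini + Kc_mid + Kc_end)/3.
Kc_avg = (0.210 + 1.01 + 0.329)/3 = 0.516
Therefore the season-average crop coefficient = 0.516.


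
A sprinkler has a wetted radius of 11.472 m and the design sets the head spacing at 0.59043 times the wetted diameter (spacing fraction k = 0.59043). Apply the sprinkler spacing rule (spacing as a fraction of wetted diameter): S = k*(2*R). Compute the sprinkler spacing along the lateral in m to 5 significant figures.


S = 0.59043 * (2 * 11.472) = 13.547 m
Therefore the sprinkler spacing along the lateral = 13.547 m.


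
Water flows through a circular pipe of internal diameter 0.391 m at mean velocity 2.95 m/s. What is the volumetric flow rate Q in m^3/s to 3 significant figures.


Approach: apply the continuity equation for pipe flow, Q = A * v with A = pi*(D/2)^2.
A = pi*(0.391/2)^2 = 0.12007 m^2
Q = 0.12007 * 2.95 = 0.354 m^3/s
Therefore the volumetric flow rate Q = 0.354 m^3/s.


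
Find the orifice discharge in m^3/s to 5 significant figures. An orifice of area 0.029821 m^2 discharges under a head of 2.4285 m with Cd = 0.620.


Approach: apply the orifice equation, Q = Cd*A*sqrt(2*g*h).
Q = 0.620 * 0.029821 * sqrt(2*9.81*2.4285) = 0.12762 m^3/s
Therefore the orifice discharge = 0.12762 m^3/s.


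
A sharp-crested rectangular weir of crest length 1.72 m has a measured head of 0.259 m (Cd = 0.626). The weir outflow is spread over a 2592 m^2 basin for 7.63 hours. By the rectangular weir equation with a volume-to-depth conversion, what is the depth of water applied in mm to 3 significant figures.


Approach: apply the rectangular weir equation with a volume-to-depth conversion, Q = (2/3)*Cd*L*sqrt(2g)*H^1.5; d = Q*t/A * 1000.
Step 1 — weir discharge:
  Q = (2/3)*0.626*1.72*sqrt(2*9.81)*0.259^1.5 = 0.41909 m^3/s
Step 2 — volume: V = 0.41909 * 7.63*3600 = 11512 m^3
Step 3 — depth: d = V/A * 1000 = 11512/2592 * 1000 = 4440 mm
Therefore the depth of water applied = 4440 mm.


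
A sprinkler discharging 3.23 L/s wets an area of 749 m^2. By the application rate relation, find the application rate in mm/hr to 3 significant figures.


Approach: apply the application rate relation, rate = (Q/A)*3600.
rate = (3.23 / 749) * 3600 = 15.5 mm/hr
Therefore the application rate = 15.5 mm/hr.


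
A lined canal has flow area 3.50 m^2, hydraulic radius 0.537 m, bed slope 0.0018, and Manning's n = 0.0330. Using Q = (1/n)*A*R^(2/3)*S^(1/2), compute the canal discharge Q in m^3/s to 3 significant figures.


Q = (1/0.0330) * 3.50 * 0.537^(2/3) * 0.0018^(1/2) = 2.97 m^3/s
Therefore the canal discharge Q = 2.97 m^3/s.


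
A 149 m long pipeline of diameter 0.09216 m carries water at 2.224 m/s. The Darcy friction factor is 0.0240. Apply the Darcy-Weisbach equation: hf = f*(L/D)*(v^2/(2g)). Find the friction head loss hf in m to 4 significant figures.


hf = 0.0240 * (149/0.09216) * (2.224^2 / (2*9.81))
hf = 9.782 m
Therefore the friction head loss hf = 9.782 m.


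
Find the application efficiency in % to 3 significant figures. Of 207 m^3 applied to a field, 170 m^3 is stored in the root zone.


Approach: apply the application efficiency ratio, Ea = (stored/applied)*100.
Ea = (170/207)*100 = 82.1 %
Therefore the application efficiency = 82.1 %.


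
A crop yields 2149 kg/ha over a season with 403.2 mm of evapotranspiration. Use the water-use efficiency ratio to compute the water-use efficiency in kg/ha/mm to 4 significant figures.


Approach: apply the water-use efficiency ratio, WUE = yield/ET.
WUE = 2149 / 403.2 = 5.330 kg/ha/mm
Therefore the water-use efficiency = 5.330 kg/ha/mm.


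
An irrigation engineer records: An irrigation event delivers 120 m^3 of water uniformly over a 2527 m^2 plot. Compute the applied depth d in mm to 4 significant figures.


Approach: apply depth from volume over area, d = (V/A)*1000.
d = (120 / 2527) * 1000 = 47.49 mm
Therefore the applied depth d = 47.49 mm.


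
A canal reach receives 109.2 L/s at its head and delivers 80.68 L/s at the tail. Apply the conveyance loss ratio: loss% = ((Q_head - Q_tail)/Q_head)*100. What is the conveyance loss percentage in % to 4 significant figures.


loss = ((109.2 - 80.68)/109.2)*100 = 26.12 %
Therefore the conveyance loss percentage = 26.12 %.


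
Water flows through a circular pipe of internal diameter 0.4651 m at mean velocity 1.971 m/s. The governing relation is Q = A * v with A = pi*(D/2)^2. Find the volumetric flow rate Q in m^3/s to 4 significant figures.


A = pi*(0.4651/2)^2 = 0.169896 m^2
Q = 0.169896 * 1.971 = 0.3349 m^3/s
Therefore the volumetric flow rate Q = 0.3349 m^3/s.


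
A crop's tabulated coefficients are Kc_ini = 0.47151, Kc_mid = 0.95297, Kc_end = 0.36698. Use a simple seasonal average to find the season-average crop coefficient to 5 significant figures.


Approach: apply a simple seasonal average, Kc_avg = (Kc_ini + Kc_mid + Kc_end)/3.
Kc_avg = (0.47151 + 0.95297 + 0.36698)/3 = 0.59715
Therefore the season-average crop coefficient = 0.59715.


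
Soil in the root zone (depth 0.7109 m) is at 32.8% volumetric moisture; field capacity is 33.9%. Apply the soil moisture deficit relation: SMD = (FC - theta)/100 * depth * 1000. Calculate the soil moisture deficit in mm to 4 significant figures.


SMD = (33.9 - 32.8)/100 * 0.7109 * 1000 = 7.820 mm
Therefore the soil moisture deficit = 7.820 mm.


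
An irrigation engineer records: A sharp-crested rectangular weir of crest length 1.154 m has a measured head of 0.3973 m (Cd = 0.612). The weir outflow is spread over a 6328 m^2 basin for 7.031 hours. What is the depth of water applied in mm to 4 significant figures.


Approach: apply the rectangular weir equation with a volume-to-depth conversion, Q = (2/3)*Cd*L*sqrt(2g)*H^1.5; d = Q*t/A * 1000.
Step 1 — weir discharge:
  Q = (2/3)*0.612*1.154*sqrt(2*9.81)*0.3973^1.5 = 0.522268 m^3/s
Step 2 — volume: V = 0.522268 * 7.031*3600 = 13219.4 m^3
Step 3 — depth: d = V/A * 1000 = 13219.4/6328 * 1000 = 2089 mm
Therefore the depth of water applied = 2089 mm.


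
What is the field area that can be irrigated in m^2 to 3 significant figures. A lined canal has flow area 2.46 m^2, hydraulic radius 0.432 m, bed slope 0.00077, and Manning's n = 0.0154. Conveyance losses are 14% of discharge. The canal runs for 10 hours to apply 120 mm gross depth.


Approach: apply Manning's equation with a conveyance and depth budget, Q = (1/n)*A*R^(2/3)*S^(1/2); Q_field = Q*(1-loss); Area = Q_field*t/(d/1000).
Step 1 — canal discharge (Manning's equation):
  Q = (1/0.0154) * 2.46 * 0.432^(2/3) * 0.00077^(1/2) = 2.5331 m^3/s
Step 2 — delivered flow: Q_field = 2.5331*(1 - 14/100) = 2.1784 m^3/s
Step 3 — volume delivered: V = 2.1784 * 10*3600 = 78424 m^3
Step 4 — area served: A = V / (depth/1000) = 78424 / 0.12 = 654000 m^2
Therefore the field area that can be irrigated = 654000 m^2.


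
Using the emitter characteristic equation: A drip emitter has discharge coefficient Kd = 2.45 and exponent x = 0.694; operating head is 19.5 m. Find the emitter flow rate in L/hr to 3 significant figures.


Approach: apply the emitter characteristic equation, q = Kd * h^x.
q = 2.45 * 19.5^0.694 = 19.3 L/hr
Therefore the emitter flow rate = 19.3 L/hr.


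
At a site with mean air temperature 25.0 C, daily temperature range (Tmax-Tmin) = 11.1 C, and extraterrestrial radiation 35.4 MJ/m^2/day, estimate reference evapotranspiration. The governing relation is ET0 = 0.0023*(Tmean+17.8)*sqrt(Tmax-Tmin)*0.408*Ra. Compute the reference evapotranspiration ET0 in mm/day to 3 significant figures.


ET0 = 0.0023*(25.0+17.8)*sqrt(11.1)*0.408*35.4 = 4.74 mm/day
Therefore the reference evapotranspiration ET0 = 4.74 mm/day.


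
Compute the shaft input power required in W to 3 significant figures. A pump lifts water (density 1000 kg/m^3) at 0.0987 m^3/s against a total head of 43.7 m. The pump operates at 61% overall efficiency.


Approach: apply hydraulic power then efficiency conversion, P = rho*g*Q*H; P_in = P/eta.
Step 1 — hydraulic power (P = rho*g*Q*H):
  P = 1000 * 9.81 * 0.0987 * 43.7 = 42312 W
Step 2 — input power: P_in = P/eta = 42312 / 0.61 = 69400 W
Therefore the shaft input power required = 69400 W.


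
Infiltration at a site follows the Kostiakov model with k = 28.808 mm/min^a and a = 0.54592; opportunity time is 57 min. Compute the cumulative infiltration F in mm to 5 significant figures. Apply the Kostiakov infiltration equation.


Approach: apply the Kostiakov infiltration equation, F = k*t^a.
F = 28.808 * 57^0.54592 = 261.87 mm
Therefore the cumulative infiltration F = 261.87 mm.


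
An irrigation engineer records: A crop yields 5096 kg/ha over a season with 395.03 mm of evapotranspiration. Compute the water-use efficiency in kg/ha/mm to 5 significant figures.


Approach: apply the water-use efficiency ratio, WUE = yield/ET.
WUE = 5096 / 395.03 = 12.900 kg/ha/mm
Therefore the water-use efficiency = 12.900 kg/ha/mm.


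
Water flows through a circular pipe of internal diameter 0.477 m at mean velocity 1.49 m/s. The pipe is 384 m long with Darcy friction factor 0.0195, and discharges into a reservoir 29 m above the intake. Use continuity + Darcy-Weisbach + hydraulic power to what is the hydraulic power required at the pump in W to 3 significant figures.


Approach: apply continuity + Darcy-Weisbach + hydraulic power, Q = A*v; hf = f*(L/D)*(v^2/(2g)); H = static + hf; P = rho*g*Q*H.
Step 1 — flow rate (continuity, Q = A*v):
  A = pi*(0.477/2)^2 = 0.17870 m^2
  Q = 0.17870 * 1.49 = 0.26626 m^3/s
Step 2 — friction head loss (Darcy-Weisbach):
  hf = 0.0195 * (384/0.477) * (1.49^2 / (2*9.81))
  hf = 1.7763 m
Step 3 — total head: H = 29 + 1.7763 = 30.776 m
Step 4 — hydraulic power (P = rho*g*Q*H):
  P = 1000 * 9.81 * 0.26626 * 30.776 = 80400 W
Therefore the hydraulic power required at the pump = 80400 W.


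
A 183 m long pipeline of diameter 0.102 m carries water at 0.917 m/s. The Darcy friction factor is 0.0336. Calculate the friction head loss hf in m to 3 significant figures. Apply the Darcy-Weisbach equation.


Approach: apply the Darcy-Weisbach equation, hf = f*(L/D)*(v^2/(2g)).
hf = 0.0336 * (183/0.102) * (0.917^2 / (2*9.81))
hf = 2.58 m
Therefore the friction head loss hf = 2.58 m.


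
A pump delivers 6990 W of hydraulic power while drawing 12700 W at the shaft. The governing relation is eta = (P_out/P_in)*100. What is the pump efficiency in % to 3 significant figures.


eta = (6990 / 12700) * 100 = 55.0 %
Therefore the pump efficiency = 55.0 %.


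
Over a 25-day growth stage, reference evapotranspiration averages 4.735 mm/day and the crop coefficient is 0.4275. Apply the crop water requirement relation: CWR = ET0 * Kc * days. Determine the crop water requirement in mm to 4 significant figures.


CWR = 4.735 * 0.4275 * 25 = 50.61 mm
Therefore the crop water requirement = 50.61 mm.


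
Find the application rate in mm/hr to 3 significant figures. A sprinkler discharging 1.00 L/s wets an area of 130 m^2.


Approach: apply the application rate relation, rate = (Q/A)*3600.
rate = (1.00 / 130) * 3600 = 27.7 mm/hr
Therefore the application rate = 27.7 mm/hr.


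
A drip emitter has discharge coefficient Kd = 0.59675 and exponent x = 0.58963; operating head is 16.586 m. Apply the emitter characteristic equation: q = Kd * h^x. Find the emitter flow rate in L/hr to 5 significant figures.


q = 0.59675 * 16.586^0.58963 = 3.1260 L/hr
Therefore the emitter flow rate = 3.1260 L/hr.


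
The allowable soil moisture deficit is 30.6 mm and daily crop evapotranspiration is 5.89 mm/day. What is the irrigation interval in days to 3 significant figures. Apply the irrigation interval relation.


Approach: apply the irrigation interval relation, interval = SMD / ETc.
interval = 30.6 / 5.89 = 5.20 days
Therefore the irrigation interval = 5.20 days.


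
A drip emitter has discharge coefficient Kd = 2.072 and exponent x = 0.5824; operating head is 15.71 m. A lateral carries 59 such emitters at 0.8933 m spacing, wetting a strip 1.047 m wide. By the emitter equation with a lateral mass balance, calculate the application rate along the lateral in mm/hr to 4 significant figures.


Approach: apply the emitter equation with a lateral mass balance, q = Kd*h^x; Q = n*q; rate = Q/(n*spacing*width).
Step 1 — single emitter flow (q = Kd*h^x):
  q = 2.072 * 15.71^0.5824 = 10.3049 L/hr
Step 2 — total lateral flow: Q = 59 * 10.3049 = 607.988 L/hr
Step 3 — wetted area: A = 59 * 0.8933 * 1.047 = 55.1818 m^2
Step 4 — application rate: Q/A = 607.988/55.1818 = 11.02 mm/hr
Therefore the application rate along the lateral = 11.02 mm/hr.


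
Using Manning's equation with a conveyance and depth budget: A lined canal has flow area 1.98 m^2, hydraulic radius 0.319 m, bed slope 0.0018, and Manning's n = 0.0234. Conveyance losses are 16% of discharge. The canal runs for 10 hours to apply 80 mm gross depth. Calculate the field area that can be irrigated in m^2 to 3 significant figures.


Approach: apply Manning's equation with a conveyance and depth budget, Q = (1/n)*A*R^(2/3)*S^(1/2); Q_field = Q*(1-loss); Area = Q_field*t/(d/1000).
Step 1 — canal discharge (Manning's equation):
  Q = (1/0.0234) * 1.98 * 0.319^(2/3) * 0.0018^(1/2) = 1.6760 m^3/s
Step 2 — delivered flow: Q_field = 1.6760*(1 - 16/100) = 1.4079 m^3/s
Step 3 — volume delivered: V = 1.4079 * 10*3600 = 50683 m^3
Step 4 — area served: A = V / (depth/1000) = 50683 / 0.08 = 634000 m^2
Therefore the field area that can be irrigated = 634000 m^2.


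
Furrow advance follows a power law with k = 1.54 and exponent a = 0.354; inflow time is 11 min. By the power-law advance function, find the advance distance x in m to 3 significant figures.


Approach: apply the power-law advance function, x = k*t^a.
x = 1.54 * 11^0.354 = 3.60 m
Therefore the advance distance x = 3.60 m.


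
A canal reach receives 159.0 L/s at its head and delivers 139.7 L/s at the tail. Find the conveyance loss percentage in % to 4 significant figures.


Approach: apply the conveyance loss ratio, loss% = ((Q_head - Q_tail)/Q_head)*100.
loss = ((159.0 - 139.7)/159.0)*100 = 12.14 %
Therefore the conveyance loss percentage = 12.14 %.


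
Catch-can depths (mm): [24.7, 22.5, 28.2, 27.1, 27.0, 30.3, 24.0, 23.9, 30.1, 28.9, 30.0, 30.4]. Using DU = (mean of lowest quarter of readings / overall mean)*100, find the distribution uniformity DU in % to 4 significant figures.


sorted lowest 3 of 12: [22.5, 23.9, 24.0] -> mean = 23.4667 mm
overall mean = 27.2583 mm
DU = (23.4667/27.2583)*100 = 86.09 %
Therefore the distribution uniformity DU = 86.09 %.


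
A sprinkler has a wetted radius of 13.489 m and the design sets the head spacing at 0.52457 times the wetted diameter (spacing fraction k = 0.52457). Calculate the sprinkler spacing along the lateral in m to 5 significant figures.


Approach: apply the sprinkler spacing rule (spacing as a fraction of wetted diameter), S = k*(2*R).
S = 0.52457 * (2 * 13.489) = 14.152 m
Therefore the sprinkler spacing along the lateral = 14.152 m.


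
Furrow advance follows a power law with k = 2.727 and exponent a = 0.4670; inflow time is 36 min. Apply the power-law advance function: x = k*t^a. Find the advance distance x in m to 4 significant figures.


x = 2.727 * 36^0.4670 = 14.54 m
Therefore the advance distance x = 14.54 m.


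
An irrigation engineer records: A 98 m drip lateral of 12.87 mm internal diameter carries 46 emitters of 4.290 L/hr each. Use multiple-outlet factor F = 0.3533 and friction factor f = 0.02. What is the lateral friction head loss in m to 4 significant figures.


Approach: apply Darcy-Weisbach with the multiple-outlet F-factor, Q = n*q/(3600*1000) m^3/s; v = Q/A; hf = F*f*(L/D)*(v^2/(2g)).
Q = 46*4.290/(3600*1000) = 5.48167e-05 m^3/s
A = pi*(12.87e-3/2)^2 = 1.30091e-04 m^2, so v = Q/A = 0.421372 m/s
hf = 0.3533*0.02*(98/0.01287)*(0.421372^2/(2*9.81)) = 0.4869 m
Therefore the lateral friction head loss = 0.4869 m.


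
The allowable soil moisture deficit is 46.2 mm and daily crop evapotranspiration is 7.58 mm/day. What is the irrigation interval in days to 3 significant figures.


Approach: apply the irrigation interval relation, interval = SMD / ETc.
interval = 46.2 / 7.58 = 6.09 days
Therefore the irrigation interval = 6.09 days.


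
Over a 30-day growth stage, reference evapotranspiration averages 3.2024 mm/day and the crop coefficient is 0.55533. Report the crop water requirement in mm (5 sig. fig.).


Approach: apply the crop water requirement relation, CWR = ET0 * Kc * days.
CWR = 3.2024 * 0.55533 * 30 = 53.352 mm
Therefore the crop water requirement = 53.352 mm.


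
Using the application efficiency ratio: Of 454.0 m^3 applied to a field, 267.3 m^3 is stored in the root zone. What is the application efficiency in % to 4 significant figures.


Approach: apply the application efficiency ratio, Ea = (stored/applied)*100.
Ea = (267.3/454.0)*100 = 58.88 %
Therefore the application efficiency = 58.88 %.


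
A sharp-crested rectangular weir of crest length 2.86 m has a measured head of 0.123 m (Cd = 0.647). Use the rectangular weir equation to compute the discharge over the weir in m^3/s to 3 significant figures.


Approach: apply the rectangular weir equation, Q = (2/3)*Cd*L*sqrt(2g)*H^1.5.
Q = (2/3)*0.647*2.86*sqrt(2*9.81)*0.123^1.5 = 0.236 m^3/s
Therefore the discharge over the weir = 0.236 m^3/s.


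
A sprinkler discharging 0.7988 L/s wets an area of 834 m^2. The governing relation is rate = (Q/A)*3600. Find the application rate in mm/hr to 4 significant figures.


rate = (0.7988 / 834) * 3600 = 3.448 mm/hr
Therefore the application rate = 3.448 mm/hr.


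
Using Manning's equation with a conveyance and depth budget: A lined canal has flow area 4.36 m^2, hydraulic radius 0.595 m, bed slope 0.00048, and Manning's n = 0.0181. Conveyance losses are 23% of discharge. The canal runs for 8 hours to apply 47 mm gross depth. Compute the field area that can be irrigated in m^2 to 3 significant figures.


Approach: apply Manning's equation with a conveyance and depth budget, Q = (1/n)*A*R^(2/3)*S^(1/2); Q_field = Q*(1-loss); Area = Q_field*t/(d/1000).
Step 1 — canal discharge (Manning's equation):
  Q = (1/0.0181) * 4.36 * 0.595^(2/3) * 0.00048^(1/2) = 3.7334 m^3/s
Step 2 — delivered flow: Q_field = 3.7334*(1 - 23/100) = 2.8747 m^3/s
Step 3 — volume delivered: V = 2.8747 * 8*3600 = 82792 m^3
Step 4 — area served: A = V / (depth/1000) = 82792 / 0.047 = 1760000 m^2
Therefore the field area that can be irrigated = 1760000 m^2.


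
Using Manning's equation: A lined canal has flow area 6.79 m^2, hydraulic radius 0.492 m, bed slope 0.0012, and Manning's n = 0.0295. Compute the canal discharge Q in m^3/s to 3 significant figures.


Approach: apply Manning's equation, Q = (1/n)*A*R^(2/3)*S^(1/2).
Q = (1/0.0295) * 6.79 * 0.492^(2/3) * 0.0012^(1/2) = 4.97 m^3/s
Therefore the canal discharge Q = 4.97 m^3/s.
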